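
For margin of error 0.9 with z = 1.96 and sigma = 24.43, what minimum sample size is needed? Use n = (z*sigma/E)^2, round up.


z*sigma/E = 1.96 * 24.43 / 0.9 = 119707/2250 ≈ 53.203111
(z*sigma/E)^2 ≈ 2830.571032
round up: n = 2831

2831


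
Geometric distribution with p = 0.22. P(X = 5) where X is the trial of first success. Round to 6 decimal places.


P = (1-p)^(k-1) * p
(1-p)^(k-1) = 0.78^4 ≈ 0.3701506
P = 0.3701506 * 0.22 ≈ 0.08143312

0.081433


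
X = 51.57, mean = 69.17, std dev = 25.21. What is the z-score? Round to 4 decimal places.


z = (X - mu) / sigma
X - mu = 51.57 - 69.17 = -17.6
z = -17.6 / 25.21 = -1760/2521 ≈ -0.698136

-0.6981


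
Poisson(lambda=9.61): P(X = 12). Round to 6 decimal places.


P = e^(-lam) * lam^k / k!
e^(-9.61) ≈ 0.00006705482
lam^k = 9.61^12 ≈ 620412660965.527688
k! = 12! = 479001600
P = 0.00006705482 * 620412660965.527688 / 479001600 ≈ 0.086851

0.086851


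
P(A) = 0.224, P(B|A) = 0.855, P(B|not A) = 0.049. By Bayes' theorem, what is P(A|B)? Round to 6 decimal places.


P(A|B) = P(B|A)*P(A) / P(B), P(B) = P(B|A)*P(A) + P(B|not A)*P(not A)
P(B|A)*P(A) = 0.855 * 0.224 = 0.19152
P(B|not A)*P(not A) = 0.049 * 0.776 = 0.038024
P(B) = 0.19152 + 0.038024 = 0.229544
P(A|B) = 0.19152 / 0.229544 = 3420/4099 ≈ 0.83434984

0.834350


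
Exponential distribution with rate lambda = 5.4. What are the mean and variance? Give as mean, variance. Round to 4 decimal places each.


mean = 1/lam, var = 1/lam^2
mean = 1 / 5.4 = 5/27 ≈ 0.185185
lam^2 = 5.4^2 = 29.16
var = 1 / 29.16 = 25/729 ≈ 0.034294

0.1852, 0.0343


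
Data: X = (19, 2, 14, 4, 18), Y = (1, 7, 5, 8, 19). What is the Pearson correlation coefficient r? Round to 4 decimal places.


r = sum((xi-xbar)(yi-ybar)) / sqrt(sum((xi-xbar)^2) * sum((yi-ybar)^2))
n = 5, xbar = 57/5 = 11.4, ybar = 40/5 = 8
Sxy = sum((xi-xbar)(yi-ybar)) = 21
Sxx = sum((xi-xbar)^2) = 251.2
Syy = sum((yi-ybar)^2) = 180
sqrt(Sxx*Syy) ≈ 212.640542
r = Sxy / sqrt(Sxx*Syy) = 21 / 212.640542 ≈ 0.098758

0.0988


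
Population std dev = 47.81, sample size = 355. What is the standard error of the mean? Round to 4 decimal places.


SE = sigma / sqrt(n)
sqrt(355) ≈ 18.841444
SE = 47.81 / 18.841444 ≈ 2.537491

2.5375


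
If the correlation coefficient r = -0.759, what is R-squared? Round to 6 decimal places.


R^2 = r^2 = (-0.759)^2 = 0.576081

0.576081


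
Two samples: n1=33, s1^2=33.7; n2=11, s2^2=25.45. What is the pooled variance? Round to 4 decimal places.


sp^2 = ((n1-1)*s1^2 + (n2-1)*s2^2)/(n1+n2-2)
(n1-1)*s1^2 = 32 * 33.7 = 1078.4
(n2-1)*s2^2 = 10 * 25.45 = 254.5
numerator = 1078.4 + 254.5 = 1332.9
n1+n2-2 = 42
sp^2 = 1332.9 / 42 = 4443/140 ≈ 31.735714

31.7357


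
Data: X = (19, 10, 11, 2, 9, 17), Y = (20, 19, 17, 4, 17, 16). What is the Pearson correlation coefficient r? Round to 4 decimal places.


r = sum((xi-xbar)(yi-ybar)) / sqrt(sum((xi-xbar)^2) * sum((yi-ybar)^2))
n = 6, xbar = 68/6 = 34/3 ≈ 11.333333, ybar = 93/6 = 15.5
Sxy = sum((xi-xbar)(yi-ybar)) = 136
Sxx = sum((xi-xbar)^2) = 556/3 ≈ 185.333333
Syy = sum((yi-ybar)^2) = 169.5
sqrt(Sxx*Syy) ≈ 177.239950
r = Sxy / sqrt(Sxx*Syy) = 136 / 177.239950 ≈ 0.767321

0.7673


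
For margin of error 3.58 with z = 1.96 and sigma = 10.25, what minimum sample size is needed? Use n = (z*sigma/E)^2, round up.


z*sigma/E = 1.96 * 10.25 / 3.58 = 2009/358 ≈ 5.611732
(z*sigma/E)^2 ≈ 31.491534
round up: n = 32

32


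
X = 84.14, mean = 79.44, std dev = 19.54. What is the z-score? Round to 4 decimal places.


z = (X - mu) / sigma
X - mu = 84.14 - 79.44 = 4.7
z = 4.7 / 19.54 = 235/977 ≈ 0.240532

0.2405


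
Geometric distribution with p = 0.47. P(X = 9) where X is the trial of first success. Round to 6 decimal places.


P = (1-p)^(k-1) * p
(1-p)^(k-1) = 0.53^8 ≈ 0.006225969
P = 0.006225969 * 0.47 ≈ 0.002926205

0.002926


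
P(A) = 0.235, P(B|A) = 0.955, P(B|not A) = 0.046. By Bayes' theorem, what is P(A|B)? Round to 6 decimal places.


P(A|B) = P(B|A)*P(A) / P(B), P(B) = P(B|A)*P(A) + P(B|not A)*P(not A)
P(B|A)*P(A) = 0.955 * 0.235 = 0.224425
P(B|not A)*P(not A) = 0.046 * 0.765 = 0.03519
P(B) = 0.224425 + 0.03519 = 0.259615
P(A|B) = 0.224425 / 0.259615 ≈ 0.86445313

0.864453


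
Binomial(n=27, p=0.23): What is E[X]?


E[X] = n*p = 27 * 0.23 = 6.21

6.21


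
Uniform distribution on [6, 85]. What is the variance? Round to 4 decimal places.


Var = (b-a)^2 / 12
(b-a)^2 = (85 - 6)^2 = 6241
Var = 6241/12 ≈ 520.083333

520.0833


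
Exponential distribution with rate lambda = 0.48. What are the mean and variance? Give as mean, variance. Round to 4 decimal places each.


mean = 1/lam, var = 1/lam^2
mean = 1 / 0.48 = 25/12 ≈ 2.083333
lam^2 = 0.48^2 = 0.2304
var = 1 / 0.2304 = 625/144 ≈ 4.340278

2.0833, 4.3403


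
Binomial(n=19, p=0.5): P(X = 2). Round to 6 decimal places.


P = C(n,k) * p^k * (1-p)^(n-k)
C(19,2) = 171
p^k = 0.5^2 = 0.25
(1-p)^(n-k) = 0.5^17 ≈ 0.000007629395
P = 171 * 0.25 * 0.000007629395 ≈ 0.000326

0.000326


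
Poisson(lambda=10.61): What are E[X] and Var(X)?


E[X] = Var(X) = lambda = 10.61

10.61, 10.61


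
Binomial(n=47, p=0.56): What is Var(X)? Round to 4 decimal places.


Var = n*p*(1-p) = 47 * 0.56 * 0.44 = 11.5808

11.5808


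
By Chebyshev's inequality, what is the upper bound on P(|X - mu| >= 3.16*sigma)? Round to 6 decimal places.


P <= 1/k^2
k^2 = 3.16^2 = 9.9856
1/k^2 = 1 / 9.9856 = 625/6241 ≈ 0.10014421

0.100144


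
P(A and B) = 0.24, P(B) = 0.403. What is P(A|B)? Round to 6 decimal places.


P(A|B) = P(A and B) / P(B) = 0.24 / 0.403 = 240/403 ≈ 0.59553350

0.595533


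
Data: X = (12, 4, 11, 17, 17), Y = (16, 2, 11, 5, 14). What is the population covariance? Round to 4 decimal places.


Cov = (1/n)*sum((xi-xbar)(yi-ybar))
n = 5, xbar = 61/5 = 12.2, ybar = 48/5 = 9.6
sum((xi-xbar)(yi-ybar)) = 58.4
Cov = 58.4 / 5 = 11.68

11.6800


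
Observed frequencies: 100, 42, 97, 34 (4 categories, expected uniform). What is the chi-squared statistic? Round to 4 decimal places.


chi2 = sum((O-E)^2/E), E = total/4
total = 273, E = 273/4 = 68.25
(100 - 68.25)^2 / 68.25 = 1008.0625 / 68.25 = 16129/1092 ≈ 14.770147
(42 - 68.25)^2 / 68.25 = 689.0625 / 68.25 = 525/52 ≈ 10.096154
(97 - 68.25)^2 / 68.25 = 826.5625 / 68.25 = 13225/1092 ≈ 12.110806
(34 - 68.25)^2 / 68.25 = 1173.0625 / 68.25 = 18769/1092 ≈ 17.187729
chi2 = 4929/91 ≈ 54.164835

54.1648


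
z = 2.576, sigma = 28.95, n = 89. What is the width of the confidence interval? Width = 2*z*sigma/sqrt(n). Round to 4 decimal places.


width = 2*z*sigma/sqrt(n)
2*z*sigma = 2 * 2.576 * 28.95 = 149.1504
sqrt(89) ≈ 9.433981
width = 149.1504 / 9.433981 ≈ 15.809911

15.8099


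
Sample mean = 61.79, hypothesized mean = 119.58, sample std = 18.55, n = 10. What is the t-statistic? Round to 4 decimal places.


t = (xbar - mu0) / (s/sqrt(n))
xbar - mu0 = 61.79 - 119.58 = -57.79
sqrt(10) ≈ 3.16227766
s/sqrt(n) = 18.55 / 3.16227766 ≈ 5.86602506
t = -57.79 / 5.86602506 ≈ -9.851646

-9.8516


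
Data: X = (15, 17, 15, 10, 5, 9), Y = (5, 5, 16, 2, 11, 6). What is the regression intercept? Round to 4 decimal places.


a = ybar - b*xbar, where b = sum((xi-xbar)(yi-ybar)) / sum((xi-xbar)^2)
n = 6, xbar = 71/6 ≈ 11.833333, ybar = 45/6 = 7.5
Sxy = sum((xi-xbar)(yi-ybar)) = -3.5
Sxx = sum((xi-xbar)^2) = 629/6 ≈ 104.833333
b = Sxy / Sxx = -21/629 ≈ -0.033386
a = 7.5 - (-0.033386) * 11.833333 = 4966/629 ≈ 7.895072

7.8951


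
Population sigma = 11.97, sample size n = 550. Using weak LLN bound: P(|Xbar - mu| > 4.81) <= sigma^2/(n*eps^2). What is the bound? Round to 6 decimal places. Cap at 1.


bound = min(1, sigma^2/(n*eps^2))
sigma^2 = 11.97^2 = 143.2809
n*eps^2 = 550 * 4.81^2 = 550 * 23.1361 = 12724.855
sigma^2/(n*eps^2) = 143.2809 / 12724.855 ≈ 0.01125992

0.011260


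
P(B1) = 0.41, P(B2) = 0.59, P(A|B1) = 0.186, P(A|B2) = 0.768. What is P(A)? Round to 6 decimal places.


P(A) = P(A|B1)*P(B1) + P(A|B2)*P(B2)
P(A|B1)*P(B1) = 0.186 * 0.41 = 0.07626
P(A|B2)*P(B2) = 0.768 * 0.59 = 0.45312
P(A) = 0.07626 + 0.45312 = 0.52938

0.529380


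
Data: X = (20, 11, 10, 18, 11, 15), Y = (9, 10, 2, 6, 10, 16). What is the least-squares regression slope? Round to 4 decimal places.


b = sum((xi-xbar)(yi-ybar)) / sum((xi-xbar)^2)
n = 6, xbar = 85/6 ≈ 14.166667, ybar = 53/6 ≈ 8.833333
Sxy = sum((xi-xbar)(yi-ybar)) = 103/6 ≈ 17.166667
Sxx = sum((xi-xbar)^2) = 521/6 ≈ 86.833333
b = Sxy / Sxx = 103/521 ≈ 0.197697

0.1977


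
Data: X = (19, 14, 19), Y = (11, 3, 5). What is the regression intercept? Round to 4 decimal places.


a = ybar - b*xbar, where b = sum((xi-xbar)(yi-ybar)) / sum((xi-xbar)^2)
n = 3, xbar = 52/3 ≈ 17.333333, ybar = 19/3 ≈ 6.333333
Sxy = sum((xi-xbar)(yi-ybar)) = 50/3 ≈ 16.666667
Sxx = sum((xi-xbar)^2) = 50/3 ≈ 16.666667
b = Sxy / Sxx = 1
a = 6.333333 - 1 * 17.333333 = -11

-11.0000


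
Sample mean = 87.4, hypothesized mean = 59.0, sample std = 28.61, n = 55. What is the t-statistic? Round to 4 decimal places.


t = (xbar - mu0) / (s/sqrt(n))
xbar - mu0 = 87.4 - 59.0 = 28.4
sqrt(55) ≈ 7.41619849
s/sqrt(n) = 28.61 / 7.41619849 ≈ 3.85777161
t = 28.4 / 3.85777161 ≈ 7.361763

7.3618


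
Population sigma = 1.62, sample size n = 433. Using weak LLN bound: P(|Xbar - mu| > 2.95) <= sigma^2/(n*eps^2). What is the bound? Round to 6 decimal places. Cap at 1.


bound = min(1, sigma^2/(n*eps^2))
sigma^2 = 1.62^2 = 2.6244
n*eps^2 = 433 * 2.95^2 = 433 * 8.7025 = 3768.1825
sigma^2/(n*eps^2) = 2.6244 / 3768.1825 ≈ 0.00069646

0.000696


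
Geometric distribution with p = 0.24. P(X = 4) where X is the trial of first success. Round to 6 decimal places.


P = (1-p)^(k-1) * p
(1-p)^(k-1) = 0.76^3 = 0.438976
P = 0.438976 * 0.24 ≈ 0.1053542

0.105354


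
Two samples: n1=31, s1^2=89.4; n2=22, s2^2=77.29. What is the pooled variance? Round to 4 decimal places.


sp^2 = ((n1-1)*s1^2 + (n2-1)*s2^2)/(n1+n2-2)
(n1-1)*s1^2 = 30 * 89.4 = 2682
(n2-1)*s2^2 = 21 * 77.29 = 1623.09
numerator = 2682 + 1623.09 = 4305.09
n1+n2-2 = 51
sp^2 = 4305.09 / 51 = 143503/1700 ≈ 84.413529

84.4135


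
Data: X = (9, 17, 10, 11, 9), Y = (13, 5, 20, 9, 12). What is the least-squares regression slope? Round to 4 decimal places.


b = sum((xi-xbar)(yi-ybar)) / sum((xi-xbar)^2)
n = 5, xbar = 56/5 = 11.2, ybar = 59/5 = 11.8
Sxy = sum((xi-xbar)(yi-ybar)) = -51.8
Sxx = sum((xi-xbar)^2) = 44.8
b = Sxy / Sxx = -1.15625

-1.1563


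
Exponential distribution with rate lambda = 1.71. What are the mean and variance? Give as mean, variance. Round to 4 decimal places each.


mean = 1/lam, var = 1/lam^2
mean = 1 / 1.71 = 100/171 ≈ 0.584795
lam^2 = 1.71^2 = 2.9241
var = 1 / 2.9241 ≈ 0.341986

0.5848, 0.3420


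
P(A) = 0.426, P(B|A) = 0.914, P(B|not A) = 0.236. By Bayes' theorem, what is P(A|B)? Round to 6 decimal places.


P(A|B) = P(B|A)*P(A) / P(B), P(B) = P(B|A)*P(A) + P(B|not A)*P(not A)
P(B|A)*P(A) = 0.914 * 0.426 = 0.389364
P(B|not A)*P(not A) = 0.236 * 0.574 = 0.135464
P(B) = 0.389364 + 0.135464 = 0.524828
P(A|B) = 0.389364 / 0.524828 ≈ 0.74188877

0.741889


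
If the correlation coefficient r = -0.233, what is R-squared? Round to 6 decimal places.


R^2 = r^2 = (-0.233)^2 = 0.054289

0.054289


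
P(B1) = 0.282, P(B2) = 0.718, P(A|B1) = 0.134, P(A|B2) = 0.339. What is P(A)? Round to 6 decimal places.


P(A) = P(A|B1)*P(B1) + P(A|B2)*P(B2)
P(A|B1)*P(B1) = 0.134 * 0.282 = 0.037788
P(A|B2)*P(B2) = 0.339 * 0.718 = 0.243402
P(A) = 0.037788 + 0.243402 = 0.28119

0.281190


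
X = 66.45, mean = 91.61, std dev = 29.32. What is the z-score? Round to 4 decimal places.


z = (X - mu) / sigma
X - mu = 66.45 - 91.61 = -25.16
z = -25.16 / 29.32 = -629/733 ≈ -0.858117

-0.8581


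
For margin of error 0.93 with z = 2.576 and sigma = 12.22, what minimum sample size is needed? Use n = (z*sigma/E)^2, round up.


z*sigma/E = 2.576 * 12.22 / 0.93 ≈ 33.848086
(z*sigma/E)^2 ≈ 1145.692927
round up: n = 1146

1146


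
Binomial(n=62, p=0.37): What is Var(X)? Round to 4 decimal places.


Var = n*p*(1-p) = 62 * 0.37 * 0.63 = 14.4522

14.4522


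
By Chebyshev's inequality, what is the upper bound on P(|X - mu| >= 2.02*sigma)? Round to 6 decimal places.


P <= 1/k^2
k^2 = 2.02^2 = 4.0804
1/k^2 = 1 / 4.0804 ≈ 0.24507401

0.245074


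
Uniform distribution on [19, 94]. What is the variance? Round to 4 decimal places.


Var = (b-a)^2 / 12
(b-a)^2 = (94 - 19)^2 = 5625
Var = 5625/12 = 468.75

468.7500


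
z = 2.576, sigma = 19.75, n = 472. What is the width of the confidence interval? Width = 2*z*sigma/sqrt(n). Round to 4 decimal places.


width = 2*z*sigma/sqrt(n)
2*z*sigma = 2 * 2.576 * 19.75 = 101.752
sqrt(472) ≈ 21.725561
width = 101.752 / 21.725561 ≈ 4.683515

4.6835


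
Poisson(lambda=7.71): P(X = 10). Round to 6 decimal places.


P = e^(-lam) * lam^k / k!
e^(-7.71) ≈ 0.0004483215
lam^k = 7.71^10 ≈ 742239017.857306
k! = 10! = 3628800
P = 0.0004483215 * 742239017.857306 / 3628800 ≈ 0.091700

0.091700


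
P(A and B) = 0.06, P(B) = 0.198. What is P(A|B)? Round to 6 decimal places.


P(A|B) = P(A and B) / P(B) = 0.06 / 0.198 = 10/33 ≈ 0.30303030

0.303030


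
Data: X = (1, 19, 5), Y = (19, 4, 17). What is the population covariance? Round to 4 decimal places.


Cov = (1/n)*sum((xi-xbar)(yi-ybar))
n = 3, xbar = 25/3 ≈ 8.333333, ybar = 40/3 ≈ 13.333333
sum((xi-xbar)(yi-ybar)) = -460/3 ≈ -153.333333
Cov = -153.333333 / 3 = -460/9 ≈ -51.111111

-51.1111


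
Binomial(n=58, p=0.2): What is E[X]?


E[X] = n*p = 58 * 0.2 = 11.6

11.6


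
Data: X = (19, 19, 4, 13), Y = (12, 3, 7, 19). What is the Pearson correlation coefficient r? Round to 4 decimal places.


r = sum((xi-xbar)(yi-ybar)) / sqrt(sum((xi-xbar)^2) * sum((yi-ybar)^2))
n = 4, xbar = 55/4 = 13.75, ybar = 41/4 = 10.25
Sxy = sum((xi-xbar)(yi-ybar)) = -3.75
Sxx = sum((xi-xbar)^2) = 150.75
Syy = sum((yi-ybar)^2) = 142.75
sqrt(Sxx*Syy) ≈ 146.695475
r = Sxy / sqrt(Sxx*Syy) = -3.75 / 146.695475 ≈ -0.025563

-0.0256


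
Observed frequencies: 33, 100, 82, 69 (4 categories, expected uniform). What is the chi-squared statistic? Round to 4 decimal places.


chi2 = sum((O-E)^2/E), E = total/4
total = 284, E = 284/4 = 71
(33 - 71)^2 / 71 = 1444 / 71 = 1444/71 ≈ 20.338028
(100 - 71)^2 / 71 = 841 / 71 = 841/71 ≈ 11.845070
(82 - 71)^2 / 71 = 121 / 71 = 121/71 ≈ 1.704225
(69 - 71)^2 / 71 = 4 / 71 = 4/71 ≈ 0.056338
chi2 = 2410/71 ≈ 33.943662

33.9437


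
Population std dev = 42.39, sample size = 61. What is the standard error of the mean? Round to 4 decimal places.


SE = sigma / sqrt(n)
sqrt(61) ≈ 7.810250
SE = 42.39 / 7.810250 ≈ 5.427483

5.4275


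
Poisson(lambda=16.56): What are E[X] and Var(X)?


E[X] = Var(X) = lambda = 16.56

16.56, 16.56


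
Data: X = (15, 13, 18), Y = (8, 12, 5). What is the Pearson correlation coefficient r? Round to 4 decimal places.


r = sum((xi-xbar)(yi-ybar)) / sqrt(sum((xi-xbar)^2) * sum((yi-ybar)^2))
n = 3, xbar = 46/3 ≈ 15.333333, ybar = 25/3 ≈ 8.333333
Sxy = sum((xi-xbar)(yi-ybar)) = -52/3 ≈ -17.333333
Sxx = sum((xi-xbar)^2) = 38/3 ≈ 12.666667
Syy = sum((yi-ybar)^2) = 74/3 ≈ 24.666667
sqrt(Sxx*Syy) ≈ 17.676098
r = Sxy / sqrt(Sxx*Syy) = -17.333333 / 17.676098 ≈ -0.980609

-0.9806


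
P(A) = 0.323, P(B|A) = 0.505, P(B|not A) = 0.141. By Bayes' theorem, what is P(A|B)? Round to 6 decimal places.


P(A|B) = P(B|A)*P(A) / P(B), P(B) = P(B|A)*P(A) + P(B|not A)*P(not A)
P(B|A)*P(A) = 0.505 * 0.323 = 0.163115
P(B|not A)*P(not A) = 0.141 * 0.677 = 0.095457
P(B) = 0.163115 + 0.095457 = 0.258572
P(A|B) = 0.163115 / 0.258572 ≈ 0.63083010

0.630830


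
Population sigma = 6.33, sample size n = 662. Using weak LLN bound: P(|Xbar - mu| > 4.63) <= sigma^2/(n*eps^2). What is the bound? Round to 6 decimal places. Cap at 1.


bound = min(1, sigma^2/(n*eps^2))
sigma^2 = 6.33^2 = 40.0689
n*eps^2 = 662 * 4.63^2 = 662 * 21.4369 = 14191.2278
sigma^2/(n*eps^2) = 40.0689 / 14191.2278 ≈ 0.00282350

0.002823


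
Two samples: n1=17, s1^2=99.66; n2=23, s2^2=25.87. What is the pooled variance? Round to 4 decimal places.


sp^2 = ((n1-1)*s1^2 + (n2-1)*s2^2)/(n1+n2-2)
(n1-1)*s1^2 = 16 * 99.66 = 1594.56
(n2-1)*s2^2 = 22 * 25.87 = 569.14
numerator = 1594.56 + 569.14 = 2163.7
n1+n2-2 = 38
sp^2 = 2163.7 / 38 = 21637/380 ≈ 56.939474

56.9395


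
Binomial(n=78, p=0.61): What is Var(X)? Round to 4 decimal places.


Var = n*p*(1-p) = 78 * 0.61 * 0.39 = 18.5562

18.5562


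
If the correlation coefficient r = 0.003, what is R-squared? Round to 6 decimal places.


R^2 = r^2 = (0.003)^2 = 0.000009

0.000009


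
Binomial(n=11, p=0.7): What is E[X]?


E[X] = n*p = 11 * 0.7 = 7.7

7.7


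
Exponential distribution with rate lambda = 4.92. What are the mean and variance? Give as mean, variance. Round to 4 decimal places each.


mean = 1/lam, var = 1/lam^2
mean = 1 / 4.92 = 25/123 ≈ 0.203252
lam^2 = 4.92^2 = 24.2064
var = 1 / 24.2064 ≈ 0.041311

0.2033, 0.0413


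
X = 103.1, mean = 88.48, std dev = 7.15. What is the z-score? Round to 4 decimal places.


z = (X - mu) / sigma
X - mu = 103.1 - 88.48 = 14.62
z = 14.62 / 7.15 = 1462/715 ≈ 2.044755

2.0448


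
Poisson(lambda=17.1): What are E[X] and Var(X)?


E[X] = Var(X) = lambda = 17.1

17.1, 17.1


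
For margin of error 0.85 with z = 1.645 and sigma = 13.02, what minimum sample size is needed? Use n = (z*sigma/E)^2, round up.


z*sigma/E = 1.645 * 13.02 / 0.85 = 214179/8500 ≈ 25.197529
(z*sigma/E)^2 ≈ 634.915488
round up: n = 635

635


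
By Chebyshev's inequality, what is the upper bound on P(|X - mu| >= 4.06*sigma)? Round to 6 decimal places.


P <= 1/k^2
k^2 = 4.06^2 = 16.4836
1/k^2 = 1 / 16.4836 ≈ 0.06066636

0.060666


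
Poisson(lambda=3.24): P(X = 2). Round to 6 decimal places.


P = e^(-lam) * lam^k / k!
e^(-3.24) ≈ 0.03916390
lam^k = 3.24^2 = 10.4976
k! = 2! = 2
P = 0.03916390 * 10.4976 / 2 ≈ 0.205563

0.205563


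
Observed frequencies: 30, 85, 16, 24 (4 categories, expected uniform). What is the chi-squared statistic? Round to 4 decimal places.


chi2 = sum((O-E)^2/E), E = total/4
total = 155, E = 155/4 = 38.75
(30 - 38.75)^2 / 38.75 = 76.5625 / 38.75 = 245/124 ≈ 1.975806
(85 - 38.75)^2 / 38.75 = 2139.0625 / 38.75 = 6845/124 ≈ 55.201613
(16 - 38.75)^2 / 38.75 = 517.5625 / 38.75 = 8281/620 ≈ 13.356452
(24 - 38.75)^2 / 38.75 = 217.5625 / 38.75 = 3481/620 ≈ 5.614516
chi2 = 11803/155 ≈ 76.148387

76.1484


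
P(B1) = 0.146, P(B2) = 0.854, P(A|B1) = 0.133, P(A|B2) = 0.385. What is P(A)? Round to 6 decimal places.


P(A) = P(A|B1)*P(B1) + P(A|B2)*P(B2)
P(A|B1)*P(B1) = 0.133 * 0.146 = 0.019418
P(A|B2)*P(B2) = 0.385 * 0.854 = 0.32879
P(A) = 0.019418 + 0.32879 = 0.348208

0.348208


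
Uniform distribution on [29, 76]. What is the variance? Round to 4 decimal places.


Var = (b-a)^2 / 12
(b-a)^2 = (76 - 29)^2 = 2209
Var = 2209/12 ≈ 184.083333

184.0833


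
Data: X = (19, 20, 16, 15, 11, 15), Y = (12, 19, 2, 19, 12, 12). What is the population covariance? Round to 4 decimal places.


Cov = (1/n)*sum((xi-xbar)(yi-ybar))
n = 6, xbar = 96/6 = 16, ybar = 76/6 = 38/3 ≈ 12.666667
sum((xi-xbar)(yi-ybar)) = 21
Cov = 21 / 6 = 3.5

3.5000


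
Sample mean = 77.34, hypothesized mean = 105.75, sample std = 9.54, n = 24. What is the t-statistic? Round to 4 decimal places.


t = (xbar - mu0) / (s/sqrt(n))
xbar - mu0 = 77.34 - 105.75 = -28.41
sqrt(24) ≈ 4.89897949
s/sqrt(n) = 9.54 / 4.89897949 ≈ 1.94734435
t = -28.41 / 1.94734435 ≈ -14.589099

-14.5891


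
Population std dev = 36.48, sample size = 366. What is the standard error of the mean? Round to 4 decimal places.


SE = sigma / sqrt(n)
sqrt(366) ≈ 19.131126
SE = 36.48 / 19.131126 ≈ 1.906840

1.9068


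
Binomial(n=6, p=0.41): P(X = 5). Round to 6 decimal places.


P = C(n,k) * p^k * (1-p)^(n-k)
C(6,5) = 6
p^k = 0.41^5 ≈ 0.01158562
(1-p)^(n-k) = 0.59^1 = 0.59
P = 6 * 0.01158562 * 0.59 ≈ 0.041013

0.041013


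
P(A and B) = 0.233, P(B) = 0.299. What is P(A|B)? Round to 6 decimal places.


P(A|B) = P(A and B) / P(B) = 0.233 / 0.299 = 233/299 ≈ 0.77926421

0.779264


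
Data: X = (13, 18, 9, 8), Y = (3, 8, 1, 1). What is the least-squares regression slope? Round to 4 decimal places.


b = sum((xi-xbar)(yi-ybar)) / sum((xi-xbar)^2)
n = 4, xbar = 48/4 = 12, ybar = 13/4 = 3.25
Sxy = sum((xi-xbar)(yi-ybar)) = 44
Sxx = sum((xi-xbar)^2) = 62
b = Sxy / Sxx = 22/31 ≈ 0.709677

0.7097


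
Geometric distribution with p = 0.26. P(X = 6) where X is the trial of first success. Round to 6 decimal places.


P = (1-p)^(k-1) * p
(1-p)^(k-1) = 0.74^5 ≈ 0.2219007
P = 0.2219007 * 0.26 ≈ 0.05769417

0.057694


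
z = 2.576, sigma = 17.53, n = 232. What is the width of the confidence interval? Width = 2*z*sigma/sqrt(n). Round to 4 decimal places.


width = 2*z*sigma/sqrt(n)
2*z*sigma = 2 * 2.576 * 17.53 = 90.31456
sqrt(232) ≈ 15.231546
width = 90.31456 / 15.231546 ≈ 5.929441

5.9294


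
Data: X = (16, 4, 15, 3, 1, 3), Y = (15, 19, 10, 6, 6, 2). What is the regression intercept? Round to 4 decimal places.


a = ybar - b*xbar, where b = sum((xi-xbar)(yi-ybar)) / sum((xi-xbar)^2)
n = 6, xbar = 42/6 = 7, ybar = 58/6 = 29/3 ≈ 9.666667
Sxy = sum((xi-xbar)(yi-ybar)) = 90
Sxx = sum((xi-xbar)^2) = 222
b = Sxy / Sxx = 15/37 ≈ 0.405405
a = 9.666667 - 0.405405 * 7 = 758/111 ≈ 6.828829

6.8288


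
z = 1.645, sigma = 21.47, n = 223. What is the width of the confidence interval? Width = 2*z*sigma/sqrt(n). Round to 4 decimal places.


width = 2*z*sigma/sqrt(n)
2*z*sigma = 2 * 1.645 * 21.47 = 70.6363
sqrt(223) ≈ 14.933185
width = 70.6363 / 14.933185 ≈ 4.730157

4.7302


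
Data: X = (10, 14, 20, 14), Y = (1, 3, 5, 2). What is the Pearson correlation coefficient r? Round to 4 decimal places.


r = sum((xi-xbar)(yi-ybar)) / sqrt(sum((xi-xbar)^2) * sum((yi-ybar)^2))
n = 4, xbar = 58/4 = 14.5, ybar = 11/4 = 2.75
Sxy = sum((xi-xbar)(yi-ybar)) = 20.5
Sxx = sum((xi-xbar)^2) = 51
Syy = sum((yi-ybar)^2) = 8.75
sqrt(Sxx*Syy) ≈ 21.124630
r = Sxy / sqrt(Sxx*Syy) = 20.5 / 21.124630 ≈ 0.970431

0.9704


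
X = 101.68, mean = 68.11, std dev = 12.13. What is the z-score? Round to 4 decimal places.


z = (X - mu) / sigma
X - mu = 101.68 - 68.11 = 33.57
z = 33.57 / 12.13 = 3357/1213 ≈ 2.767519

2.7675


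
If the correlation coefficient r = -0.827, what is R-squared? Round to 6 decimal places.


R^2 = r^2 = (-0.827)^2 = 0.683929

0.683929


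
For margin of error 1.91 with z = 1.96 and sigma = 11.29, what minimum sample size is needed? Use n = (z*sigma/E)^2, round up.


z*sigma/E = 1.96 * 11.29 / 1.91 = 55321/4775 ≈ 11.585550
(z*sigma/E)^2 ≈ 134.224963
round up: n = 135

135


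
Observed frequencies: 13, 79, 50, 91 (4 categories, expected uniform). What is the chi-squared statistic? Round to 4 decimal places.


chi2 = sum((O-E)^2/E), E = total/4
total = 233, E = 233/4 = 58.25
(13 - 58.25)^2 / 58.25 = 2047.5625 / 58.25 = 32761/932 ≈ 35.151288
(79 - 58.25)^2 / 58.25 = 430.5625 / 58.25 = 6889/932 ≈ 7.391631
(50 - 58.25)^2 / 58.25 = 68.0625 / 58.25 = 1089/932 ≈ 1.168455
(91 - 58.25)^2 / 58.25 = 1072.5625 / 58.25 = 17161/932 ≈ 18.413090
chi2 = 14475/233 ≈ 62.124464

62.1245


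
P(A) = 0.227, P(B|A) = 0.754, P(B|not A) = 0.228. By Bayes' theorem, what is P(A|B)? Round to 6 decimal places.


P(A|B) = P(B|A)*P(A) / P(B), P(B) = P(B|A)*P(A) + P(B|not A)*P(not A)
P(B|A)*P(A) = 0.754 * 0.227 = 0.171158
P(B|not A)*P(not A) = 0.228 * 0.773 = 0.176244
P(B) = 0.171158 + 0.176244 = 0.347402
P(A|B) = 0.171158 / 0.347402 ≈ 0.49267995

0.492680


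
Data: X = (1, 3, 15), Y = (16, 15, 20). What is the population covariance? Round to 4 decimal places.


Cov = (1/n)*sum((xi-xbar)(yi-ybar))
n = 3, xbar = 19/3 ≈ 6.333333, ybar = 51/3 = 17
sum((xi-xbar)(yi-ybar)) = 38
Cov = 38 / 3 = 38/3 ≈ 12.666667

12.6667


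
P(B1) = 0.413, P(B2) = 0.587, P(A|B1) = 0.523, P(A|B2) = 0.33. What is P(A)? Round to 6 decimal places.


P(A) = P(A|B1)*P(B1) + P(A|B2)*P(B2)
P(A|B1)*P(B1) = 0.523 * 0.413 = 0.215999
P(A|B2)*P(B2) = 0.33 * 0.587 = 0.19371
P(A) = 0.215999 + 0.19371 = 0.409709

0.409709


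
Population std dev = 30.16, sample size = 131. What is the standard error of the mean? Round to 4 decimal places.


SE = sigma / sqrt(n)
sqrt(131) ≈ 11.445523
SE = 30.16 / 11.445523 ≈ 2.635091

2.6351


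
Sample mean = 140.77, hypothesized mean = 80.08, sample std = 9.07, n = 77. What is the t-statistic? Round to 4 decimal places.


t = (xbar - mu0) / (s/sqrt(n))
xbar - mu0 = 140.77 - 80.08 = 60.69
sqrt(77) ≈ 8.77496439
s/sqrt(n) = 9.07 / 8.77496439 ≈ 1.03362243
t = 60.69 / 1.03362243 ≈ 58.715831

58.7158


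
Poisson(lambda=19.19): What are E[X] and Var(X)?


E[X] = Var(X) = lambda = 19.19

19.19, 19.19


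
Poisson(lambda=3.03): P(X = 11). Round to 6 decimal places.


P = e^(-lam) * lam^k / k!
e^(-3.03) ≈ 0.04831564
lam^k = 3.03^11 ≈ 197637.300607
k! = 11! = 39916800
P = 0.04831564 * 197637.300607 / 39916800 ≈ 0.000239

0.000239


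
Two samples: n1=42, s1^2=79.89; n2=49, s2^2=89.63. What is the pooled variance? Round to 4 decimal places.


sp^2 = ((n1-1)*s1^2 + (n2-1)*s2^2)/(n1+n2-2)
(n1-1)*s1^2 = 41 * 79.89 = 3275.49
(n2-1)*s2^2 = 48 * 89.63 = 4302.24
numerator = 3275.49 + 4302.24 = 7577.73
n1+n2-2 = 89
sp^2 = 7577.73 / 89 = 757773/8900 ≈ 85.143034

85.1430


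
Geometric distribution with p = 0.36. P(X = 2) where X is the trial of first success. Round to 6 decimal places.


P = (1-p)^(k-1) * p
(1-p)^(k-1) = 0.64^1 = 0.64
P = 0.64 * 0.36 = 0.2304

0.230400


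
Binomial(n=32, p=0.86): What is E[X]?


E[X] = n*p = 32 * 0.86 = 27.52

27.52


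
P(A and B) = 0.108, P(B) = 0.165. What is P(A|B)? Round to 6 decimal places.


P(A|B) = P(A and B) / P(B) = 0.108 / 0.165 = 36/55 ≈ 0.65454545

0.654545


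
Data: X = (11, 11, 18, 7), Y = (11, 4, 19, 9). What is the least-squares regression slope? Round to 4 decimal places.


b = sum((xi-xbar)(yi-ybar)) / sum((xi-xbar)^2)
n = 4, xbar = 47/4 = 11.75, ybar = 43/4 = 10.75
Sxy = sum((xi-xbar)(yi-ybar)) = 64.75
Sxx = sum((xi-xbar)^2) = 62.75
b = Sxy / Sxx = 259/251 ≈ 1.031873

1.0319


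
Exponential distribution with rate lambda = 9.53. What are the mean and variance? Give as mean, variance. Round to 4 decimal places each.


mean = 1/lam, var = 1/lam^2
mean = 1 / 9.53 = 100/953 ≈ 0.104932
lam^2 = 9.53^2 = 90.8209
var = 1 / 90.8209 ≈ 0.011011

0.1049, 0.0110


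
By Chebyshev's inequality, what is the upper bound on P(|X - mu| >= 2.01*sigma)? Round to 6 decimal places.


P <= 1/k^2
k^2 = 2.01^2 = 4.0401
1/k^2 = 1 / 4.0401 ≈ 0.24751863

0.247519


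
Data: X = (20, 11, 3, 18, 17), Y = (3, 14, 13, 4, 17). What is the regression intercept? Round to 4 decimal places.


a = ybar - b*xbar, where b = sum((xi-xbar)(yi-ybar)) / sum((xi-xbar)^2)
n = 5, xbar = 69/5 = 13.8, ybar = 51/5 = 10.2
Sxy = sum((xi-xbar)(yi-ybar)) = -89.8
Sxx = sum((xi-xbar)^2) = 190.8
b = Sxy / Sxx = -449/954 ≈ -0.470650
a = 10.2 - (-0.470650) * 13.8 = 5309/318 ≈ 16.694969

16.6950


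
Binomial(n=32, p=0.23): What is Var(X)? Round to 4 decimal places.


Var = n*p*(1-p) = 32 * 0.23 * 0.77 = 5.6672

5.6672


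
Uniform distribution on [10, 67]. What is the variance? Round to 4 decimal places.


Var = (b-a)^2 / 12
(b-a)^2 = (67 - 10)^2 = 3249
Var = 3249/12 = 270.75

270.7500


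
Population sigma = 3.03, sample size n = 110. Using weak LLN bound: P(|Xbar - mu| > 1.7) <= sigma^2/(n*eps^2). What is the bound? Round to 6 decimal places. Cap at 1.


bound = min(1, sigma^2/(n*eps^2))
sigma^2 = 3.03^2 = 9.1809
n*eps^2 = 110 * 1.7^2 = 110 * 2.89 = 317.9
sigma^2/(n*eps^2) = 9.1809 / 317.9 ≈ 0.02887984

0.028880


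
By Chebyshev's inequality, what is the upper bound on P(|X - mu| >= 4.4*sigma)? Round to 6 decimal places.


P <= 1/k^2
k^2 = 4.4^2 = 19.36
1/k^2 = 1 / 19.36 = 25/484 ≈ 0.05165289

0.051653


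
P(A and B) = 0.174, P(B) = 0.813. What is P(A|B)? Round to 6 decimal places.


P(A|B) = P(A and B) / P(B) = 0.174 / 0.813 = 58/271 ≈ 0.21402214

0.214022


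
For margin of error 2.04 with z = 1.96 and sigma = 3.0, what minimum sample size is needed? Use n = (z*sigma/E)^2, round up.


z*sigma/E = 1.96 * 3.0 / 2.04 = 49/17 ≈ 2.882353
(z*sigma/E)^2 = 2401/289 ≈ 8.307958
round up: n = 9

9


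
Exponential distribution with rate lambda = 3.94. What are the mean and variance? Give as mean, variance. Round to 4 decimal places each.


mean = 1/lam, var = 1/lam^2
mean = 1 / 3.94 = 50/197 ≈ 0.253807
lam^2 = 3.94^2 = 15.5236
var = 1 / 15.5236 ≈ 0.064418

0.2538, 0.0644


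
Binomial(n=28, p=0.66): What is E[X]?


E[X] = n*p = 28 * 0.66 = 18.48

18.48


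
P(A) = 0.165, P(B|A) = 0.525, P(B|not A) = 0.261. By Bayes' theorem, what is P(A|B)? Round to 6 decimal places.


P(A|B) = P(B|A)*P(A) / P(B), P(B) = P(B|A)*P(A) + P(B|not A)*P(not A)
P(B|A)*P(A) = 0.525 * 0.165 = 0.086625
P(B|not A)*P(not A) = 0.261 * 0.835 = 0.217935
P(B) = 0.086625 + 0.217935 = 0.30456
P(A|B) = 0.086625 / 0.30456 = 1925/6768 ≈ 0.28442671

0.284427


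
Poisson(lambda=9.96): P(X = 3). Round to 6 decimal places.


P = e^(-lam) * lam^k / k!
e^(-9.96) ≈ 0.00004725274
lam^k = 9.96^3 = 988.047936
k! = 3! = 6
P = 0.00004725274 * 988.047936 / 6 ≈ 0.007781

0.007781


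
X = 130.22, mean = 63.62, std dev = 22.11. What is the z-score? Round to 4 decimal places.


z = (X - mu) / sigma
X - mu = 130.22 - 63.62 = 66.6
z = 66.6 / 22.11 = 2220/737 ≈ 3.012212

3.0122


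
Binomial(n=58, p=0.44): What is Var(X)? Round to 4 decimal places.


Var = n*p*(1-p) = 58 * 0.44 * 0.56 = 14.2912

14.2912


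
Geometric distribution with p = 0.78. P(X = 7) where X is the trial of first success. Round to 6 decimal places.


P = (1-p)^(k-1) * p
(1-p)^(k-1) = 0.22^6 ≈ 0.0001133799
P = 0.0001133799 * 0.78 ≈ 0.00008843633

0.000088


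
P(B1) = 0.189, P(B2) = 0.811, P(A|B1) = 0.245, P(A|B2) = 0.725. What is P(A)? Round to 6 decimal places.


P(A) = P(A|B1)*P(B1) + P(A|B2)*P(B2)
P(A|B1)*P(B1) = 0.245 * 0.189 = 0.046305
P(A|B2)*P(B2) = 0.725 * 0.811 = 0.587975
P(A) = 0.046305 + 0.587975 = 0.63428

0.634280


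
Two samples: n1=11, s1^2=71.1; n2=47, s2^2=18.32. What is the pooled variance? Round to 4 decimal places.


sp^2 = ((n1-1)*s1^2 + (n2-1)*s2^2)/(n1+n2-2)
(n1-1)*s1^2 = 10 * 71.1 = 711
(n2-1)*s2^2 = 46 * 18.32 = 842.72
numerator = 711 + 842.72 = 1553.72
n1+n2-2 = 56
sp^2 = 1553.72 / 56 = 27.745

27.7450


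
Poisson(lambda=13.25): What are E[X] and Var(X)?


E[X] = Var(X) = lambda = 13.25

13.25, 13.25


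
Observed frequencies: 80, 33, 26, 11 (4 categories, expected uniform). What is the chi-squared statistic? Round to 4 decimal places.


chi2 = sum((O-E)^2/E), E = total/4
total = 150, E = 150/4 = 37.5
(80 - 37.5)^2 / 37.5 = 1806.25 / 37.5 = 289/6 ≈ 48.166667
(33 - 37.5)^2 / 37.5 = 20.25 / 37.5 = 0.54
(26 - 37.5)^2 / 37.5 = 132.25 / 37.5 = 529/150 ≈ 3.526667
(11 - 37.5)^2 / 37.5 = 702.25 / 37.5 = 2809/150 ≈ 18.726667
chi2 = 70.96

70.9600


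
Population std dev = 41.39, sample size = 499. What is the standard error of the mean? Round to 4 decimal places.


SE = sigma / sqrt(n)
sqrt(499) ≈ 22.338308
SE = 41.39 / 22.338308 ≈ 1.852871

1.8529


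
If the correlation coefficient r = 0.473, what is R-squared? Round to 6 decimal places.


R^2 = r^2 = (0.473)^2 = 0.223729

0.223729


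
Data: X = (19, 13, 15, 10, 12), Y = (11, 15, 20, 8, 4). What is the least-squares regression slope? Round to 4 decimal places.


b = sum((xi-xbar)(yi-ybar)) / sum((xi-xbar)^2)
n = 5, xbar = 69/5 = 13.8, ybar = 58/5 = 11.6
Sxy = sum((xi-xbar)(yi-ybar)) = 31.6
Sxx = sum((xi-xbar)^2) = 46.8
b = Sxy / Sxx = 79/117 ≈ 0.675214

0.6752


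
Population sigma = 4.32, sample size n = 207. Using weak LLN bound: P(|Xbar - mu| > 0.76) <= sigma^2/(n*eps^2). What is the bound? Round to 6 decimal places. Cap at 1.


bound = min(1, sigma^2/(n*eps^2))
sigma^2 = 4.32^2 = 18.6624
n*eps^2 = 207 * 0.76^2 = 207 * 0.5776 = 119.5632
sigma^2/(n*eps^2) = 18.6624 / 119.5632 = 1296/8303 ≈ 0.15608816

0.156088


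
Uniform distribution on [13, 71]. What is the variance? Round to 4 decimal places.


Var = (b-a)^2 / 12
(b-a)^2 = (71 - 13)^2 = 3364
Var = 3364/12 ≈ 280.333333

280.3333


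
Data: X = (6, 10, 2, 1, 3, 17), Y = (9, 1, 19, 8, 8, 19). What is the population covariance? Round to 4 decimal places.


Cov = (1/n)*sum((xi-xbar)(yi-ybar))
n = 6, xbar = 39/6 = 6.5, ybar = 64/6 = 32/3 ≈ 10.666667
sum((xi-xbar)(yi-ybar)) = 41
Cov = 41 / 6 = 41/6 ≈ 6.833333

6.8333


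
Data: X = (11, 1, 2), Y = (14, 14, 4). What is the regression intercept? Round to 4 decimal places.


a = ybar - b*xbar, where b = sum((xi-xbar)(yi-ybar)) / sum((xi-xbar)^2)
n = 3, xbar = 14/3 ≈ 4.666667, ybar = 32/3 ≈ 10.666667
Sxy = sum((xi-xbar)(yi-ybar)) = 80/3 ≈ 26.666667
Sxx = sum((xi-xbar)^2) = 182/3 ≈ 60.666667
b = Sxy / Sxx = 40/91 ≈ 0.439560
a = 10.666667 - 0.439560 * 4.666667 = 112/13 ≈ 8.615385

8.6154


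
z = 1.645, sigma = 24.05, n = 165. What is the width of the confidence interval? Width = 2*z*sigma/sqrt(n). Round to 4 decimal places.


width = 2*z*sigma/sqrt(n)
2*z*sigma = 2 * 1.645 * 24.05 = 79.1245
sqrt(165) ≈ 12.845233
width = 79.1245 / 12.845233 ≈ 6.159834

6.1598


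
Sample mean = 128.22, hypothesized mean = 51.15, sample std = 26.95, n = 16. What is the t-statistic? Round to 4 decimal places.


t = (xbar - mu0) / (s/sqrt(n))
xbar - mu0 = 128.22 - 51.15 = 77.07
sqrt(16) = 4
s/sqrt(n) = 26.95 / 4 = 6.7375
t = 77.07 / 6.7375 = 4404/385 ≈ 11.438961

11.4390


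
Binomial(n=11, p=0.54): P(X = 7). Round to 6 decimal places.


P = C(n,k) * p^k * (1-p)^(n-k)
C(11,7) = 330
p^k = 0.54^7 ≈ 0.01338925
(1-p)^(n-k) = 0.46^4 = 0.04477456
P = 330 * 0.01338925 * 0.04477456 ≈ 0.197834

0.197834


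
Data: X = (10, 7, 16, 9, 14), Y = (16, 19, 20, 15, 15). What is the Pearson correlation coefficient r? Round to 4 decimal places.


r = sum((xi-xbar)(yi-ybar)) / sqrt(sum((xi-xbar)^2) * sum((yi-ybar)^2))
n = 5, xbar = 56/5 = 11.2, ybar = 85/5 = 17
Sxy = sum((xi-xbar)(yi-ybar)) = 6
Sxx = sum((xi-xbar)^2) = 54.8
Syy = sum((yi-ybar)^2) = 22
sqrt(Sxx*Syy) ≈ 34.721751
r = Sxy / sqrt(Sxx*Syy) = 6 / 34.721751 ≈ 0.172802

0.1728


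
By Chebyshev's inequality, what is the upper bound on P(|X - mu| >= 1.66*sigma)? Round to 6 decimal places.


P <= 1/k^2
k^2 = 1.66^2 = 2.7556
1/k^2 = 1 / 2.7556 = 2500/6889 ≈ 0.36289737

0.362897


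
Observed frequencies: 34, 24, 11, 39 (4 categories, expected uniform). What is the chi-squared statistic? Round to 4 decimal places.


chi2 = sum((O-E)^2/E), E = total/4
total = 108, E = 108/4 = 27
(34 - 27)^2 / 27 = 49 / 27 = 49/27 ≈ 1.814815
(24 - 27)^2 / 27 = 9 / 27 = 1/3 ≈ 0.333333
(11 - 27)^2 / 27 = 256 / 27 = 256/27 ≈ 9.481481
(39 - 27)^2 / 27 = 144 / 27 = 16/3 ≈ 5.333333
chi2 = 458/27 ≈ 16.962963

16.9630


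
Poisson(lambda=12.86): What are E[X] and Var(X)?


E[X] = Var(X) = lambda = 12.86

12.86, 12.86


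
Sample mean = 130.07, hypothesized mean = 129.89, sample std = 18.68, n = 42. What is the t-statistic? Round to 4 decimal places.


t = (xbar - mu0) / (s/sqrt(n))
xbar - mu0 = 130.07 - 129.89 = 0.18
sqrt(42) ≈ 6.48074070
s/sqrt(n) = 18.68 / 6.48074070 ≈ 2.88238658
t = 0.18 / 2.88238658 ≈ 0.062448

0.0624


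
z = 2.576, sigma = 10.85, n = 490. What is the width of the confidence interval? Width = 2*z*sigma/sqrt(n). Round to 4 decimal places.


width = 2*z*sigma/sqrt(n)
2*z*sigma = 2 * 2.576 * 10.85 = 55.8992
sqrt(490) ≈ 22.135944
width = 55.8992 / 22.135944 ≈ 2.525268

2.5253


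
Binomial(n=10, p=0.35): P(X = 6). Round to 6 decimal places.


P = C(n,k) * p^k * (1-p)^(n-k)
C(10,6) = 210
p^k = 0.35^6 ≈ 0.001838266
(1-p)^(n-k) = 0.65^4 ≈ 0.1785063
P = 210 * 0.001838266 * 0.1785063 ≈ 0.068910

0.068910


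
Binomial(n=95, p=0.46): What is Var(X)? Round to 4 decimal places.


Var = n*p*(1-p) = 95 * 0.46 * 0.54 = 23.598

23.5980


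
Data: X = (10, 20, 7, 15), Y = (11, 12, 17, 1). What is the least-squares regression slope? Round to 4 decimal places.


b = sum((xi-xbar)(yi-ybar)) / sum((xi-xbar)^2)
n = 4, xbar = 52/4 = 13, ybar = 41/4 = 10.25
Sxy = sum((xi-xbar)(yi-ybar)) = -49
Sxx = sum((xi-xbar)^2) = 98
b = Sxy / Sxx = -0.5

-0.5000


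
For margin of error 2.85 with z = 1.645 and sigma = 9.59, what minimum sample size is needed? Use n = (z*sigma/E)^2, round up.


z*sigma/E = 1.645 * 9.59 / 2.85 ≈ 5.535281
(z*sigma/E)^2 ≈ 30.639332
round up: n = 31

31


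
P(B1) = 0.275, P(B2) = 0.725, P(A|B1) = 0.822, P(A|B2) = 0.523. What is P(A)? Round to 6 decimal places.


P(A) = P(A|B1)*P(B1) + P(A|B2)*P(B2)
P(A|B1)*P(B1) = 0.822 * 0.275 = 0.22605
P(A|B2)*P(B2) = 0.523 * 0.725 = 0.379175
P(A) = 0.22605 + 0.379175 = 0.605225

0.605225


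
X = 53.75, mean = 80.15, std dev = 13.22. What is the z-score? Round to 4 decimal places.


z = (X - mu) / sigma
X - mu = 53.75 - 80.15 = -26.4
z = -26.4 / 13.22 = -1320/661 ≈ -1.996974

-1.9970


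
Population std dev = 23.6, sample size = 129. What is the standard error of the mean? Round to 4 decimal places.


SE = sigma / sqrt(n)
sqrt(129) ≈ 11.357817
SE = 23.6 / 11.357817 ≈ 2.077864

2.0779


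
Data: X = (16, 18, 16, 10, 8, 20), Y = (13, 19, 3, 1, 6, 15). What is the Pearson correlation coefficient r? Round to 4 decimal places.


r = sum((xi-xbar)(yi-ybar)) / sqrt(sum((xi-xbar)^2) * sum((yi-ybar)^2))
n = 6, xbar = 88/6 = 44/3 ≈ 14.666667, ybar = 57/6 = 9.5
Sxy = sum((xi-xbar)(yi-ybar)) = 120
Sxx = sum((xi-xbar)^2) = 328/3 ≈ 109.333333
Syy = sum((yi-ybar)^2) = 259.5
sqrt(Sxx*Syy) ≈ 168.439900
r = Sxy / sqrt(Sxx*Syy) = 120 / 168.439900 ≈ 0.712420

0.7124


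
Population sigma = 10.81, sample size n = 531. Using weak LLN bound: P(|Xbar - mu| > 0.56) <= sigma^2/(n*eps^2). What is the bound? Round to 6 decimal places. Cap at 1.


bound = min(1, sigma^2/(n*eps^2))
sigma^2 = 10.81^2 = 116.8561
n*eps^2 = 531 * 0.56^2 = 531 * 0.3136 = 166.5216
sigma^2/(n*eps^2) = 116.8561 / 166.5216 ≈ 0.70174740

0.701747


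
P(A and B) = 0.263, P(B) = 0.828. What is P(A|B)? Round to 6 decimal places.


P(A|B) = P(A and B) / P(B) = 0.263 / 0.828 = 263/828 ≈ 0.31763285

0.317633


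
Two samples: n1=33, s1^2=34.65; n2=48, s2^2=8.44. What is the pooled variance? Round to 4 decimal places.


sp^2 = ((n1-1)*s1^2 + (n2-1)*s2^2)/(n1+n2-2)
(n1-1)*s1^2 = 32 * 34.65 = 1108.8
(n2-1)*s2^2 = 47 * 8.44 = 396.68
numerator = 1108.8 + 396.68 = 1505.48
n1+n2-2 = 79
sp^2 = 1505.48 / 79 = 37637/1975 ≈ 19.056709

19.0567


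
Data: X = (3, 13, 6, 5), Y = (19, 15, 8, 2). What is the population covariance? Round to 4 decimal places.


Cov = (1/n)*sum((xi-xbar)(yi-ybar))
n = 4, xbar = 27/4 = 6.75, ybar = 44/4 = 11
sum((xi-xbar)(yi-ybar)) = 13
Cov = 13 / 4 = 3.25

3.2500


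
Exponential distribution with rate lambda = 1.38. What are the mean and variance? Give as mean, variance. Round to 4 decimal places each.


mean = 1/lam, var = 1/lam^2
mean = 1 / 1.38 = 50/69 ≈ 0.724638
lam^2 = 1.38^2 = 1.9044
var = 1 / 1.9044 = 2500/4761 ≈ 0.525100

0.7246, 0.5251


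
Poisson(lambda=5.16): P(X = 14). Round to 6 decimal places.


P = e^(-lam) * lam^k / k!
e^(-5.16) ≈ 0.005741700
lam^k = 5.16^14 ≈ 9486277455.393044
k! = 14! = 87178291200
P = 0.005741700 * 9486277455.393044 / 87178291200 ≈ 0.000625

0.000625


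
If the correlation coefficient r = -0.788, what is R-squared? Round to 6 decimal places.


R^2 = r^2 = (-0.788)^2 = 0.620944

0.620944


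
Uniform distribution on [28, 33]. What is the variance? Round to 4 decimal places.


Var = (b-a)^2 / 12
(b-a)^2 = (33 - 28)^2 = 25
Var = 25/12 ≈ 2.083333

2.0833
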